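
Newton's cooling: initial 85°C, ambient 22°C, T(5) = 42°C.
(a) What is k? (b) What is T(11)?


Newton's law: T(t) = T_a + (T₀ - T_a)e^(-kt).
(a) Use T(5) = 42: (42 - 22)/(85 - 22) = e^(-k·5), so k = -ln(0.317)/5 ≈ 0.2295.
(b) Apply k to t = 11: T(11) = 22 + (63)e^(-2.524) ≈ 27.0°C.


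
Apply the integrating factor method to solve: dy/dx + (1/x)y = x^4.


P(x) = 1/x ⇒ μ = x^1.
(x^1 y)' = x^1·x^4 = x^5.
Integrate: x^1 y = x^6/(6) + C.
Solve for y: y = (1/6)x^5 + C/x^1.


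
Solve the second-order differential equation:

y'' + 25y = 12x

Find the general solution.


Homogeneous: r² + 25 = 0 ⇒ r = ±5i, y_h = C₁cos(5x) + C₂sin(5x).
Polynomial forcing; try y_p = Ax + B. Then y_p'' + 25 y_p = 25(Ax + B) = 12x, so B = 0 and A = 12/25.
General solution: y = C₁cos(5x) + C₂sin(5x) + (12/25)x.


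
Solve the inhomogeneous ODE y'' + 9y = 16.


Homogeneous part: r² + 9 = 0 ⇒ r = ±3i, so y_h = C₁cos(3x) + C₂sin(3x).
Try constant y_p = A; plug in: 9A = 16 ⇒ A = 16/9.
General solution: y = C₁cos(3x) + C₂sin(3x) + 16/9.


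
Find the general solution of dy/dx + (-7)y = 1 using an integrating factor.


P(x) = -7 ⇒ μ = e^(-7x).
(μ y)' = e^(-7x) ⇒ μ y = -(1/7)e^(-7x) + C.
Divide by μ: y = -1/7 + Ce^(7x).


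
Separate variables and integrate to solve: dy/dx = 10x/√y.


Separate: √y dy = 10x dx.
Integrate: (2/3)y^(3/2) = 5x² + C.


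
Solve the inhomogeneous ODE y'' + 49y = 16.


Homogeneous part: r² + 49 = 0 ⇒ r = ±7i, so y_h = C₁cos(7x) + C₂sin(7x).
Try constant y_p = A; plug in: 49A = 16 ⇒ A = 16/49.
General solution: y = C₁cos(7x) + C₂sin(7x) + 16/49.


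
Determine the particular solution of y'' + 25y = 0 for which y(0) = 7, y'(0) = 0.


Characteristic roots of r² + 25 = 0 are ±5i, so y = C₁cos(5x) + C₂sin(5x).
Apply y(0) = 7: C₁ = 7. Differentiate and apply y'(0) = 0: 5·C₂ = 0, so C₂ = 0.
Particular solution: y = 7cos(5x).


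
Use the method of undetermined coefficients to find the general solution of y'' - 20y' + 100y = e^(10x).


Characteristic polynomial (r - 10)² = 0; repeated root r = 10.
y_h = (C₁ + C₂x)e^(10x). Forcing matches the repeated root (resonance), so try y_p = Ax² e^(10x).
Substitute and solve for A: 2A = 1, so A = 1/2.
General solution: y = (C₁ + C₂x + (1/2)x²)e^(10x).


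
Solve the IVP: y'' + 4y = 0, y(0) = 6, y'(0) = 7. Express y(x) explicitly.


Characteristic roots of r² + 4 = 0 are ±2i, so y = C₁cos(2x) + C₂sin(2x).
Apply y(0) = 6: C₁ = 6. Differentiate and apply y'(0) = 7: 2·C₂ = 7, so C₂ = 7/2.
Particular solution: y = 6cos(2x) + (7/2)sin(2x).


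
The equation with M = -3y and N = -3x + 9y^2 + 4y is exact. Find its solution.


Check exactness: ∂M/∂y = -3 and ∂N/∂x = -3; equal, so the equation is exact.
Integrate M with respect to x (treating y as constant): ∫M dx = -3xy + h(y).
Differentiate w.r.t. y and set equal to N: the x-dependent terms already match, leaving h'(y) = 9y^2 + 4y. Integrate: h(y) = 3y^3 + 2y^2.
So F(x,y) = -3xy + 3y^3 + 2y^2.
General solution: -3xy + 3y^3 + 2y^2 = C.


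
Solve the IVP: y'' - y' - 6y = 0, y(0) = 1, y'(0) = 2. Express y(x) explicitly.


Characteristic roots of r² - r - 6 = 0 are 3, -2.
General solution y = c₁ e^(3x) + c₂ e^(-2x).
Apply y(0) = 1: c₁ + c₂ = 1. Apply y'(0) = 2: 3 c₁ - 2 c₂ = 2.
Solve: c₁ = 4/5, c₂ = 1/5.
Particular solution: y = (4/5)e^(3x) + (1/5)e^(-2x).


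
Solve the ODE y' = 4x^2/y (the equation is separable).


Separate variables: y dy = 4x^2 dx.
Integrate both sides: y²/2 = (4/3)x^3 + C₀.
Multiply by 2: y² = (8/3)x^3 + C.


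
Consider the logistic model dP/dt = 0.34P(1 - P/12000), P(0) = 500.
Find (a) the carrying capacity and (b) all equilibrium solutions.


Logistic ODE dP/dt = 0.34P(1 - P/12000) has equilibria where dP/dt = 0, i.e. P = 0 or P = 12000.
The coefficient (1 - P/K) = 0 when P = K, identifying K = 12000 as the carrying capacity.
(a) K = 12000; (b) equilibria P = 0 and P = 12000.


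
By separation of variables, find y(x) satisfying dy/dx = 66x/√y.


Separate: √y dy = 66x dx.
Integrate: (2/3)y^(3/2) = 33x² + C.


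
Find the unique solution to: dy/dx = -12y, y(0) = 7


General solution of y' = -12y is y = Ce^(-12x).
Apply y(0) = 7: C = 7.
Particular solution: y = 7e^(-12x).


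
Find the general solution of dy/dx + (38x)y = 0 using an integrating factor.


P(x) = 38x ⇒ μ = e^(19x²).
Q(x) = 0 so μ y is constant: y = Ce^(-19x²).


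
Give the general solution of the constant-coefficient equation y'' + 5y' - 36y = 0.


Characteristic equation: r² + 5r - 36 = 0.
Factor: (r - 4)(r + 9) = 0 ⇒ r = 4, -9 (distinct real).
General solution: y = C₁e^(4x) + C₂e^(-9x).


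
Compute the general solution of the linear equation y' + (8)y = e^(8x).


P(x) = 8 ⇒ μ = e^(8x).
(μ y)' = e^(16x) ⇒ μ y = e^(16x)/16 + C.
Divide by μ: y = (1/16)e^(8x) + Ce^(-8x).


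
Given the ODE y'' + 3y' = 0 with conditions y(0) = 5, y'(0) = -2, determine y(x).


Characteristic roots of r² + 3r = 0 are 0, -3.
General solution y = c₁ + c₂ e^(-3x).
Apply y(0) = 5: c₁ + c₂ = 5. Apply y'(0) = -2: 0 c₁ - 3 c₂ = -2.
Solve: c₁ = 13/3, c₂ = 2/3.
Particular solution: y = 13/3 + (2/3)e^(-3x).


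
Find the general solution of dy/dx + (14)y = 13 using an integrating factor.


P(x) = 14, Q(x) = 13; integrating factor μ = e^(14x).
(μ y)' = 13e^(14x) ⇒ μ y = (13/14)e^(14x) + C.
Divide by μ: y = 13/14 + Ce^(-14x).


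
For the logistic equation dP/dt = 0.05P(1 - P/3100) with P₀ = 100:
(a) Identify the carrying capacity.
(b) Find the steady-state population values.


Logistic ODE dP/dt = 0.05P(1 - P/3100) has equilibria where dP/dt = 0, i.e. P = 0 or P = 3100.
The coefficient (1 - P/K) = 0 when P = K, identifying K = 3100 as the carrying capacity.
(a) K = 3100; (b) equilibria P = 0 and P = 3100.


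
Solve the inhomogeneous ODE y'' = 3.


Characteristic polynomial (r - 0)² = 0; repeated root r = 0.
y_h = (C₁ + C₂x). Forcing matches the repeated root (resonance), so try y_p = Ax².
Substitute and solve for A: 2A = 3, so A = 3/2.
General solution: y = C₁ + C₂x + (3/2)x².


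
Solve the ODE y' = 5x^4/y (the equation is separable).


Separate variables: y dy = 5x^4 dx.
Integrate both sides: y²/2 = x^5 + C₀.
Multiply by 2: y² = 2x^5 + C.


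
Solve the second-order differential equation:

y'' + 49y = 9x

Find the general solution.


Homogeneous: r² + 49 = 0 ⇒ r = ±7i, y_h = C₁cos(7x) + C₂sin(7x).
Polynomial forcing; try y_p = Ax + B. Then y_p'' + 49 y_p = 49(Ax + B) = 9x, so B = 0 and A = 9/49.
General solution: y = C₁cos(7x) + C₂sin(7x) + (9/49)x.


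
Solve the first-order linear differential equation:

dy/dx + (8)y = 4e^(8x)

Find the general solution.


P(x) = 8 ⇒ μ = e^(8x).
(μ y)' = 4e^(16x) ⇒ μ y = (4/16)e^(16x) + C.
Divide by μ: y = (1/4)e^(8x) + Ce^(-8x).


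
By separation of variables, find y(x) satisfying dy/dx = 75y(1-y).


Separate: dy/[y(1-y)] = 75 dx.
Partial fractions: 1/[y(1-y)] = 1/y + 1/(1-y).
Integrate: ln|y/(1-y)| = 75x + C₀.
Solve for y: y = 1/(1 + Ce^(-75x)).


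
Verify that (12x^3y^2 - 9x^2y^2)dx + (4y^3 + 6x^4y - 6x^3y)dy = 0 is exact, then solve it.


Check exactness: ∂M/∂y = 24x^3y - 18x^2y and ∂N/∂x = 24x^3y - 18x^2y; equal, so the equation is exact.
Integrate M with respect to x (treating y as constant): ∫M dx = 3x^4y^2 - 3x^3y^2 + h(y).
Differentiate w.r.t. y and set equal to N: the x-dependent terms already match, leaving h'(y) = 4y^3. Integrate: h(y) = y^4.
So F(x,y) = y^4 + 3x^4y^2 - 3x^3y^2.
General solution: y^4 + 3x^4y^2 - 3x^3y^2 = C.


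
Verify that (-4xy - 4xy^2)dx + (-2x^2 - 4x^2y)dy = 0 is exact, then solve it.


Check exactness: ∂M/∂y = -4x - 8xy and ∂N/∂x = -4x - 8xy; equal, so the equation is exact.
Integrate M with respect to x (treating y as constant): ∫M dx = -2x^2y - 2x^2y^2 + h(y).
Differentiate w.r.t. y and set equal to N: all terms match, so h'(y) = 0 and h is a constant absorbed into C.
General solution: -2x^2y - 2x^2y^2 = C.


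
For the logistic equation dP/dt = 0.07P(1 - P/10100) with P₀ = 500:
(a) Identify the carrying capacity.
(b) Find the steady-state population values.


Logistic ODE dP/dt = 0.07P(1 - P/10100) has equilibria where dP/dt = 0, i.e. P = 0 or P = 10100.
The coefficient (1 - P/K) = 0 when P = K, identifying K = 10100 as the carrying capacity.
(a) K = 10100; (b) equilibria P = 0 and P = 10100.


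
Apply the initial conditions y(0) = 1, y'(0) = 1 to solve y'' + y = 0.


Characteristic roots of r² + 1 = 0 are ±1i, so y = C₁cos(x) + C₂sin(x).
Apply y(0) = 1: C₁ = 1. Differentiate and apply y'(0) = 1: 1·C₂ = 1, so C₂ = 1.
Particular solution: y = cos(x) + sin(x).


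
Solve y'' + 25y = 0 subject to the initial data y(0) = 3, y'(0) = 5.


Characteristic roots of r² + 25 = 0 are ±5i, so y = C₁cos(5x) + C₂sin(5x).
Apply y(0) = 3: C₁ = 3. Differentiate and apply y'(0) = 5: 5·C₂ = 5, so C₂ = 1.
Particular solution: y = 3cos(5x) + sin(5x).


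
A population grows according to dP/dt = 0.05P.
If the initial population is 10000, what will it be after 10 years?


The ODE dP/dt = 0.05P has solution P(t) = P(0)e^(0.05t).
Substitute P(0) = 10000 and t = 10: P(10) = 10000 e^(0.50) ≈ 16487.


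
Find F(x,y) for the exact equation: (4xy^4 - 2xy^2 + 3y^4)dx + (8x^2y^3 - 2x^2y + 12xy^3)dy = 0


Check exactness: ∂M/∂y = 16xy^3 - 4xy + 12y^3 and ∂N/∂x = 16xy^3 - 4xy + 12y^3; equal, so the equation is exact.
Integrate M with respect to x (treating y as constant): ∫M dx = 2x^2y^4 - x^2y^2 + 3xy^4 + h(y).
Differentiate w.r.t. y and set equal to N: all terms match, so h'(y) = 0 and h is a constant absorbed into C.
General solution: 2x^2y^4 - x^2y^2 + 3xy^4 = C.


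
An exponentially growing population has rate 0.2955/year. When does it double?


Exponential growth: P(t) = P₀ e^(0.2955t). Set P(t)/P₀ = 2: e^(0.2955t) = 2.
Solve: t = ln(2)/0.2955 ≈ 2.35 years.


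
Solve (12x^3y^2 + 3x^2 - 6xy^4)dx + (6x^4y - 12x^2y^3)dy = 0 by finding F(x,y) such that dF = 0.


Check exactness: ∂M/∂y = 24x^3y - 24xy^3 and ∂N/∂x = 24x^3y - 24xy^3; equal, so the equation is exact.
Integrate M with respect to x (treating y as constant): ∫M dx = 3x^4y^2 + x^3 - 3x^2y^4 + h(y).
Differentiate w.r.t. y and set equal to N: all terms match, so h'(y) = 0 and h is a constant absorbed into C.
General solution: 3x^4y^2 + x^3 - 3x^2y^4 = C.


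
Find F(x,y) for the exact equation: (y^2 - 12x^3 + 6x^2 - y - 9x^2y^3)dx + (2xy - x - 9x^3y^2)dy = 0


Check exactness: ∂M/∂y = 2y - 1 - 27x^2y^2 and ∂N/∂x = 2y - 1 - 27x^2y^2; equal, so the equation is exact.
Integrate M with respect to x (treating y as constant): ∫M dx = xy^2 - 3x^4 + 2x^3 - xy - 3x^3y^3 + h(y).
Differentiate w.r.t. y and set equal to N: all terms match, so h'(y) = 0 and h is a constant absorbed into C.
General solution: xy^2 - 3x^4 + 2x^3 - xy - 3x^3y^3 = C.


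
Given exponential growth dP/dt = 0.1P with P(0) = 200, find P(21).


The ODE dP/dt = 0.1P has solution P(t) = P(0)e^(0.1t).
Substitute P(0) = 200 and t = 21: P(21) = 200 e^(2.10) ≈ 1633.


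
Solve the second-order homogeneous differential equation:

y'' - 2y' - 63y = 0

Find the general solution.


Characteristic equation: r² - 2r - 63 = 0.
Factor: (r - 9)(r + 7) = 0 ⇒ r = 9, -7 (distinct real).
General solution: y = C₁e^(9x) + C₂e^(-7x).


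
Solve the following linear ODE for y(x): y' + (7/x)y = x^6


P(x) = 7/x ⇒ μ = x^7.
(x^7 y)' = x^13 ⇒ x^7 y = x^14/(14) + C.
Solve for y: y = (1/14)x^7 + C/x^7.


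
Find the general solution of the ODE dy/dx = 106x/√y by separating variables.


Separate: √y dy = 106x dx.
Integrate: (2/3)y^(3/2) = 53x² + C.


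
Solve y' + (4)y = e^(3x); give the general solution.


P(x) = 4 ⇒ μ = e^(4x).
(μ y)' = e^(7x) ⇒ μ y = e^(7x)/7 + C.
Divide by μ: y = (1/7)e^(3x) + Ce^(-4x).


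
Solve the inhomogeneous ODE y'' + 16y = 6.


Homogeneous part: r² + 16 = 0 ⇒ r = ±4i, so y_h = C₁cos(4x) + C₂sin(4x).
Try constant y_p = A; plug in: 16A = 6 ⇒ A = 3/8.
General solution: y = C₁cos(4x) + C₂sin(4x) + 3/8.


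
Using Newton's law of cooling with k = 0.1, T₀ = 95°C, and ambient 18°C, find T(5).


Newton's law: dT/dt = -k(T - T_a) has solution T(t) = T_a + (T₀ - T_a)e^(-kt).
Plug in T_a = 18, T₀ = 95, k = 0.1, t = 5: T(5) = 18 + (77)e^(-0.50) ≈ 64.7°C.


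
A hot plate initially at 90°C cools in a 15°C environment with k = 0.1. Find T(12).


Newton's law: dT/dt = -k(T - T_a) has solution T(t) = T_a + (T₀ - T_a)e^(-kt).
Plug in T_a = 15, T₀ = 90, k = 0.1, t = 12: T(12) = 15 + (75)e^(-1.20) ≈ 37.6°C.


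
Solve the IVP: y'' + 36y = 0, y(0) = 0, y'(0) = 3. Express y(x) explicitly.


Characteristic roots of r² + 36 = 0 are ±6i, so y = C₁cos(6x) + C₂sin(6x).
Apply y(0) = 0: C₁ = 0. Differentiate and apply y'(0) = 3: 6·C₂ = 3, so C₂ = 1/2.
Particular solution: y = (1/2)sin(6x).


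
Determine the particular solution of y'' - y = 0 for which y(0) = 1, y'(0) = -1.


Characteristic roots of r² - 1 = 0 are -1, 1.
General solution y = c₁ e^(-x) + c₂ e^(x).
Apply y(0) = 1: c₁ + c₂ = 1. Apply y'(0) = -1: -1 c₁ + 1 c₂ = -1.
Solve: c₁ = 1, c₂ = 0.
Particular solution: y = e^(-x) + 0e^(x).


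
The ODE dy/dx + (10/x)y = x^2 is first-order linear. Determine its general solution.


P(x) = 10/x ⇒ μ = x^10.
(x^10 y)' = x^10·x^2 = x^12.
Integrate: x^10 y = x^13/(13) + C.
Solve for y: y = (1/13)x^3 + C/x^10.


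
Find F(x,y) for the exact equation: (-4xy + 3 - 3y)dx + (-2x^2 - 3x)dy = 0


Check exactness: ∂M/∂y = -4x - 3 and ∂N/∂x = -4x - 3; equal, so the equation is exact.
Integrate M with respect to x (treating y as constant): ∫M dx = -2x^2y + 3x - 3xy + h(y).
Differentiate w.r.t. y and set equal to N: all terms match, so h'(y) = 0 and h is a constant absorbed into C.
General solution: -2x^2y + 3x - 3xy = C.


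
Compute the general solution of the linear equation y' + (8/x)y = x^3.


P(x) = 8/x ⇒ μ = x^8.
(x^8 y)' = x^11 ⇒ x^8 y = x^12/(12) + C.
Solve for y: y = (1/12)x^4 + C/x^8.


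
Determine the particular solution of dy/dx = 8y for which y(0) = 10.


General solution of y' = 8y is y = Ce^(8x).
Apply y(0) = 10: C = 10.
Particular solution: y = 10e^(8x).


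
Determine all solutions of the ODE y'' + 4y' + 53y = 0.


Characteristic equation: r² + 4r + 53 = 0.
Discriminant is negative; roots r = -2 ± 7i (complex conjugate pair).
General solution uses e^(α x)(C₁ cos(β x) + C₂ sin(β x)): y = e^(-2x)(C₁cos(7x) + C₂sin(7x)).


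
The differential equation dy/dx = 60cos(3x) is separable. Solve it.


g(y) = 1, so integrate directly: y = ∫ 60cos(3x) dx = 20sin(3x) + C.


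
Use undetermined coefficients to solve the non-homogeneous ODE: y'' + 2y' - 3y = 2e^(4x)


Characteristic roots of r² + 2r - 3 = 0 are -3, 1.
y_h = C₁e^(-3x) + C₂e^(x).
Forcing exponent 4 is not a characteristic root; try y_p = Ae^(4x).
Substitute: A·(16 + (2)·4 + (-3)) = A·21 = 2, so A = 2/21.
General solution: y = C₁e^(-3x) + C₂e^(x) + (2/21)e^(4x).


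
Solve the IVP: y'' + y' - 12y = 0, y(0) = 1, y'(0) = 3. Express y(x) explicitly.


Characteristic roots of r² + r - 12 = 0 are -4, 3.
General solution y = c₁ e^(-4x) + c₂ e^(3x).
Apply y(0) = 1: c₁ + c₂ = 1. Apply y'(0) = 3: -4 c₁ + 3 c₂ = 3.
Solve: c₁ = 0, c₂ = 1.
Particular solution: y = 0e^(-4x) + e^(3x).


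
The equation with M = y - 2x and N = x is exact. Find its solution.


Check exactness: ∂M/∂y = 1 and ∂N/∂x = 1; equal, so the equation is exact.
Integrate M with respect to x (treating y as constant): ∫M dx = xy - x^2 + h(y).
Differentiate w.r.t. y and set equal to N: all terms match, so h'(y) = 0 and h is a constant absorbed into C.
General solution: xy - x^2 = C.


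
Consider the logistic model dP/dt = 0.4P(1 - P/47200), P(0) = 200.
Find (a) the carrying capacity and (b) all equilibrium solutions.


Logistic ODE dP/dt = 0.4P(1 - P/47200) has equilibria where dP/dt = 0, i.e. P = 0 or P = 47200.
The coefficient (1 - P/K) = 0 when P = K, identifying K = 47200 as the carrying capacity.
(a) K = 47200; (b) equilibria P = 0 and P = 47200.


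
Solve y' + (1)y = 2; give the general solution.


P(x) = 1, Q(x) = 2; integrating factor μ = e^(x).
(μ y)' = 2e^(x) ⇒ μ y = 2e^(x) + C.
Divide by μ: y = 2 + Ce^(-x).


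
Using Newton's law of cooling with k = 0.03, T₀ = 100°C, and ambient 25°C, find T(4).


Newton's law: dT/dt = -k(T - T_a) has solution T(t) = T_a + (T₀ - T_a)e^(-kt).
Plug in T_a = 25, T₀ = 100, k = 0.03, t = 4: T(4) = 25 + (75)e^(-0.12) ≈ 91.5°C.


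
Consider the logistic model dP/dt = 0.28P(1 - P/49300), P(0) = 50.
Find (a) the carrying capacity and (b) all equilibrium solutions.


Logistic ODE dP/dt = 0.28P(1 - P/49300) has equilibria where dP/dt = 0, i.e. P = 0 or P = 49300.
The coefficient (1 - P/K) = 0 when P = K, identifying K = 49300 as the carrying capacity.
(a) K = 49300; (b) equilibria P = 0 and P = 49300.


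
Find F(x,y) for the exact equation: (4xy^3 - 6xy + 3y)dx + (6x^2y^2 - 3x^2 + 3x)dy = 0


Check exactness: ∂M/∂y = 12xy^2 - 6x + 3 and ∂N/∂x = 12xy^2 - 6x + 3; equal, so the equation is exact.
Integrate M with respect to x (treating y as constant): ∫M dx = 2x^2y^3 - 3x^2y + 3xy + h(y).
Differentiate w.r.t. y and set equal to N: all terms match, so h'(y) = 0 and h is a constant absorbed into C.
General solution: 2x^2y^3 - 3x^2y + 3xy = C.


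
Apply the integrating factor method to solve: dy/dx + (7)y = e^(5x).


P(x) = 7 ⇒ μ = e^(7x).
(μ y)' = e^(12x) ⇒ μ y = e^(12x)/12 + C.
Divide by μ: y = (1/12)e^(5x) + Ce^(-7x).


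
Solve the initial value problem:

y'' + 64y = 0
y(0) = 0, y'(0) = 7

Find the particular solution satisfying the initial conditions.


Characteristic roots of r² + 64 = 0 are ±8i, so y = C₁cos(8x) + C₂sin(8x).
Apply y(0) = 0: C₁ = 0. Differentiate and apply y'(0) = 7: 8·C₂ = 7, so C₂ = 7/8.
Particular solution: y = (7/8)sin(8x).


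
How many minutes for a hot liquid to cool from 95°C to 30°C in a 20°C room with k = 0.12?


From T(t) = T_a + (T₀ - T_a)e^(-kt), set T(t) = 30:
(30 - 20) / (95 - 20) = e^(-0.12t), so t = -ln(0.133)/0.12 ≈ 16.8 minutes.


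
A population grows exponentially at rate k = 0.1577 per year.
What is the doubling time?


Exponential growth: P(t) = P₀ e^(0.1577t). Set P(t)/P₀ = 2: e^(0.1577t) = 2.
Solve: t = ln(2)/0.1577 ≈ 4.40 years.


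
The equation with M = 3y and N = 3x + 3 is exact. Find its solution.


Check exactness: ∂M/∂y = 3 and ∂N/∂x = 3; equal, so the equation is exact.
Integrate M with respect to x (treating y as constant): ∫M dx = 3xy + h(y).
Differentiate w.r.t. y and set equal to N: the x-dependent terms already match, leaving h'(y) = 3. Integrate: h(y) = 3y.
So F(x,y) = 3xy + 3y.
General solution: 3xy + 3y = C.


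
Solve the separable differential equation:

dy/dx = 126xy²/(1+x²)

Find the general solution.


Separate: dy/y² = 126x/(1+x²) dx.
Integrate LHS: ∫ dy/y² = -1/y.
Integrate RHS via u = 1+x²: 63ln(1+x²) + C.
Result: -1/y = 63ln(1+x²) + C.


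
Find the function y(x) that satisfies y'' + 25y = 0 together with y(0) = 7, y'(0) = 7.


Characteristic roots of r² + 25 = 0 are ±5i, so y = C₁cos(5x) + C₂sin(5x).
Apply y(0) = 7: C₁ = 7. Differentiate and apply y'(0) = 7: 5·C₂ = 7, so C₂ = 7/5.
Particular solution: y = 7cos(5x) + (7/5)sin(5x).


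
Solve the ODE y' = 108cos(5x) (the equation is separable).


g(y) = 1, so integrate directly: y = ∫ 108cos(5x) dx = (108/5)sin(5x) + C.


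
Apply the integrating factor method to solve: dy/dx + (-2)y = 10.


P(x) = -2 ⇒ μ = e^(-2x).
(μ y)' = 10e^(-2x) ⇒ μ y = -5e^(-2x) + C.
Divide by μ: y = -5 + Ce^(2x).


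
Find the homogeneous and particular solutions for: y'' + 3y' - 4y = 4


Characteristic roots of r² + 3r - 4 = 0 are -4, 1.
y_h = C₁e^(-4x) + C₂e^(x).
Forcing exponent 0 is not a characteristic root; try y_p = A.
Substitute: A·(0 + (3)·0 + (-4)) = A·-4 = 4, so A = -1.
General solution: y = C₁e^(-4x) + C₂e^(x) - 1.


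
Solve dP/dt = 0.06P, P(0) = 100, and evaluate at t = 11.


The ODE dP/dt = 0.06P has solution P(t) = P(0)e^(0.06t).
Substitute P(0) = 100 and t = 11: P(11) = 100 e^(0.66) ≈ 193.


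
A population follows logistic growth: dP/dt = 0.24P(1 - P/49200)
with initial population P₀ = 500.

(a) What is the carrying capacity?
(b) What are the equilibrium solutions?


Logistic ODE dP/dt = 0.24P(1 - P/49200) has equilibria where dP/dt = 0, i.e. P = 0 or P = 49200.
The coefficient (1 - P/K) = 0 when P = K, identifying K = 49200 as the carrying capacity.
(a) K = 49200; (b) equilibria P = 0 and P = 49200.


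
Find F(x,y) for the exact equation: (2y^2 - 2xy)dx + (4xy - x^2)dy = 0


Check exactness: ∂M/∂y = 4y - 2x and ∂N/∂x = 4y - 2x; equal, so the equation is exact.
Integrate M with respect to x (treating y as constant): ∫M dx = 2xy^2 - x^2y + h(y).
Differentiate w.r.t. y and set equal to N: all terms match, so h'(y) = 0 and h is a constant absorbed into C.
General solution: 2xy^2 - x^2y = C.


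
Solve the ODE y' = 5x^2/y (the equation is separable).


Separate variables: y dy = 5x^2 dx.
Integrate both sides: y²/2 = (5/3)x^3 + C₀.
Multiply by 2: y² = (10/3)x^3 + C.


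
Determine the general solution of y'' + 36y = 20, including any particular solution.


Homogeneous part: r² + 36 = 0 ⇒ r = ±6i, so y_h = C₁cos(6x) + C₂sin(6x).
Try constant y_p = A; plug in: 36A = 20 ⇒ A = 5/9.
General solution: y = C₁cos(6x) + C₂sin(6x) + 5/9.


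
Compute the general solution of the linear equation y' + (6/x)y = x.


P(x) = 6/x ⇒ μ = x^6.
(x^6 y)' = x^7 ⇒ x^6 y = x^8/(8) + C.
Solve for y: y = (1/8)x^2 + C/x^6.


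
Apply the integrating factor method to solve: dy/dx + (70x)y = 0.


P(x) = 70x ⇒ μ = e^(35x²).
Q(x) = 0 so μ y is constant: y = Ce^(-35x²).


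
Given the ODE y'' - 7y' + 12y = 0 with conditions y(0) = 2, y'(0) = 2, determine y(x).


Characteristic roots of r² - 7r + 12 = 0 are 4, 3.
General solution y = c₁ e^(4x) + c₂ e^(3x).
Apply y(0) = 2: c₁ + c₂ = 2. Apply y'(0) = 2: 4 c₁ + 3 c₂ = 2.
Solve: c₁ = -4, c₂ = 6.
Particular solution: y = -4e^(4x) + 6e^(3x).


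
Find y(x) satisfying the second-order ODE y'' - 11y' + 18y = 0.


Characteristic equation: r² - 11r + 18 = 0.
Factor: (r - 2)(r - 9) = 0 ⇒ r = 2, 9 (distinct real).
General solution: y = C₁e^(2x) + C₂e^(9x).


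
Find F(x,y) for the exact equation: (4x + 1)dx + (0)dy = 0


Check exactness: ∂M/∂y = 0 and ∂N/∂x = 0; equal, so the equation is exact.
Integrate M with respect to x (treating y as constant): ∫M dx = 2x^2 + x + h(y).
Differentiate w.r.t. y and set equal to N: all terms match, so h'(y) = 0 and h is a constant absorbed into C.
General solution: 2x^2 + x = C.


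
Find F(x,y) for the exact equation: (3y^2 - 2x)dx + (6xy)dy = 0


Check exactness: ∂M/∂y = 6y and ∂N/∂x = 6y; equal, so the equation is exact.
Integrate M with respect to x (treating y as constant): ∫M dx = 3xy^2 - x^2 + h(y).
Differentiate w.r.t. y and set equal to N: all terms match, so h'(y) = 0 and h is a constant absorbed into C.
General solution: 3xy^2 - x^2 = C.


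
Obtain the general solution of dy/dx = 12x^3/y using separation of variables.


Separate variables: y dy = 12x^3 dx.
Integrate both sides: y²/2 = 3x^4 + C₀.
Multiply by 2: y² = 6x^4 + C.


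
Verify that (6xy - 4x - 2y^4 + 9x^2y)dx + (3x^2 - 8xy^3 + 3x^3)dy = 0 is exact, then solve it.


Check exactness: ∂M/∂y = 6x - 8y^3 + 9x^2 and ∂N/∂x = 6x - 8y^3 + 9x^2; equal, so the equation is exact.
Integrate M with respect to x (treating y as constant): ∫M dx = 3x^2y - 2x^2 - 2xy^4 + 3x^3y + h(y).
Differentiate w.r.t. y and set equal to N: all terms match, so h'(y) = 0 and h is a constant absorbed into C.
General solution: 3x^2y - 2x^2 - 2xy^4 + 3x^3y = C.


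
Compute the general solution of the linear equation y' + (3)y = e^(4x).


P(x) = 3 ⇒ μ = e^(3x).
(μ y)' = e^(7x) ⇒ μ y = e^(7x)/7 + C.
Divide by μ: y = (1/7)e^(4x) + Ce^(-3x).


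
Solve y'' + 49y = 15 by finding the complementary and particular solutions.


Homogeneous part: r² + 49 = 0 ⇒ r = ±7i, so y_h = C₁cos(7x) + C₂sin(7x).
Try constant y_p = A; plug in: 49A = 15 ⇒ A = 15/49.
General solution: y = C₁cos(7x) + C₂sin(7x) + 15/49.


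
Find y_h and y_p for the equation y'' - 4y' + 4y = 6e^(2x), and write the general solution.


Characteristic polynomial (r - 2)² = 0; repeated root r = 2.
y_h = (C₁ + C₂x)e^(2x). Forcing matches the repeated root (resonance), so try y_p = Ax² e^(2x).
Substitute and solve for A: 2A = 6, so A = 3.
General solution: y = (C₁ + C₂x + 3x²)e^(2x).


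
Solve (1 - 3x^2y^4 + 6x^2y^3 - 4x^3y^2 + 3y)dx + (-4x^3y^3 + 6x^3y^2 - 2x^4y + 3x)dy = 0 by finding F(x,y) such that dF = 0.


Check exactness: ∂M/∂y = -12x^2y^3 + 18x^2y^2 - 8x^3y + 3 and ∂N/∂x = -12x^2y^3 + 18x^2y^2 - 8x^3y + 3; equal, so the equation is exact.
Integrate M with respect to x (treating y as constant): ∫M dx = x - x^3y^4 + 2x^3y^3 - x^4y^2 + 3xy + h(y).
Differentiate w.r.t. y and set equal to N: all terms match, so h'(y) = 0 and h is a constant absorbed into C.
General solution: x - x^3y^4 + 2x^3y^3 - x^4y^2 + 3xy = C.


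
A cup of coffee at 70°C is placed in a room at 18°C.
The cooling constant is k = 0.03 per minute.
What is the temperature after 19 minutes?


Newton's law: dT/dt = -k(T - T_a) has solution T(t) = T_a + (T₀ - T_a)e^(-kt).
Plug in T_a = 18, T₀ = 70, k = 0.03, t = 19: T(19) = 18 + (52)e^(-0.57) ≈ 47.4°C.


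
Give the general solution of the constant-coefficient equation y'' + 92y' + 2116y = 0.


Characteristic equation: r² + 92r + 2116 = 0, i.e. (r + 46)² = 0.
Repeated root r = -46; include an x factor for the second linearly independent solution.
General solution: y = (C₁ + C₂x)e^(-46x).


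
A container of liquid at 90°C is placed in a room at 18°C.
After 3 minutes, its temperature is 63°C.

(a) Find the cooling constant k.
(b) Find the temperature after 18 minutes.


Newton's law: T(t) = T_a + (T₀ - T_a)e^(-kt).
(a) Use T(3) = 63: (63 - 18)/(90 - 18) = e^(-k·3), so k = -ln(0.625)/3 ≈ 0.1567.
(b) Apply k to t = 18: T(18) = 18 + (72)e^(-2.820) ≈ 22.3°C.


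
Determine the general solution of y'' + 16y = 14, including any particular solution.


Homogeneous part: r² + 16 = 0 ⇒ r = ±4i, so y_h = C₁cos(4x) + C₂sin(4x).
Try constant y_p = A; plug in: 16A = 14 ⇒ A = 7/8.
General solution: y = C₁cos(4x) + C₂sin(4x) + 7/8.


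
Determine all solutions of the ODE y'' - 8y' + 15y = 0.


Characteristic equation: r² - 8r + 15 = 0.
Factor: (r - 3)(r - 5) = 0 ⇒ r = 3, 5 (distinct real).
General solution: y = C₁e^(3x) + C₂e^(5x).


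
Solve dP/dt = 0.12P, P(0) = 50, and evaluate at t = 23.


The ODE dP/dt = 0.12P has solution P(t) = P(0)e^(0.12t).
Substitute P(0) = 50 and t = 23: P(23) = 50 e^(2.76) ≈ 790.


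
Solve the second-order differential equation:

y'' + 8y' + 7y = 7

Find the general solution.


Characteristic roots of r² + 8r + 7 = 0 are -7, -1.
y_h = C₁e^(-7x) + C₂e^(-x).
Constant forcing; try y_p = A. Then 7A = 7 ⇒ A = 1.
General solution: y = C₁e^(-7x) + C₂e^(-x) + 1.


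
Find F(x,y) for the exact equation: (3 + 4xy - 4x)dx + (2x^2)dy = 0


Check exactness: ∂M/∂y = 4x and ∂N/∂x = 4x; equal, so the equation is exact.
Integrate M with respect to x (treating y as constant): ∫M dx = 3x + 2x^2y - 2x^2 + h(y).
Differentiate w.r.t. y and set equal to N: all terms match, so h'(y) = 0 and h is a constant absorbed into C.
General solution: 3x + 2x^2y - 2x^2 = C.


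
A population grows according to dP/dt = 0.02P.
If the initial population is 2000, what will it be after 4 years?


The ODE dP/dt = 0.02P has solution P(t) = P(0)e^(0.02t).
Substitute P(0) = 2000 and t = 4: P(4) = 2000 e^(0.08) ≈ 2167.


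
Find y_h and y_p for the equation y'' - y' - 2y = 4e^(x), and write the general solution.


Characteristic roots of r² - r - 2 = 0 are 2, -1.
y_h = C₁e^(2x) + C₂e^(-x).
Forcing exponent 1 is not a characteristic root; try y_p = Ae^(x).
Substitute: A·(1 + (-1)·1 + (-2)) = A·-2 = 4, so A = -2.
General solution: y = C₁e^(2x) + C₂e^(-x) - 2e^(x).


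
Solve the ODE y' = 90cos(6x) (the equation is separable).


g(y) = 1, so integrate directly: y = ∫ 90cos(6x) dx = 15sin(6x) + C.


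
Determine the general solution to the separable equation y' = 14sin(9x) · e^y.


Separate: e^(-y) dy = 14sin(9x) dx.
Integrate: -e^(-y) = -(14/9)cos(9x) + C₀.
Rearrange: e^(-y) = (14/9)cos(9x) + C.


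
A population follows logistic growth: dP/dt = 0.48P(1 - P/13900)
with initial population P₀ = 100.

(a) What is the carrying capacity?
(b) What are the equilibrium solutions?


Logistic ODE dP/dt = 0.48P(1 - P/13900) has equilibria where dP/dt = 0, i.e. P = 0 or P = 13900.
The coefficient (1 - P/K) = 0 when P = K, identifying K = 13900 as the carrying capacity.
(a) K = 13900; (b) equilibria P = 0 and P = 13900.


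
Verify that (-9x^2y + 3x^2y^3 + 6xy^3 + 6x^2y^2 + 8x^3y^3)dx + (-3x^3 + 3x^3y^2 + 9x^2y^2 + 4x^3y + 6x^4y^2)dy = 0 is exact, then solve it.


Check exactness: ∂M/∂y = -9x^2 + 9x^2y^2 + 18xy^2 + 12x^2y + 24x^3y^2 and ∂N/∂x = -9x^2 + 9x^2y^2 + 18xy^2 + 12x^2y + 24x^3y^2; equal, so the equation is exact.
Integrate M with respect to x (treating y as constant): ∫M dx = -3x^3y + x^3y^3 + 3x^2y^3 + 2x^3y^2 + 2x^4y^3 + h(y).
Differentiate w.r.t. y and set equal to N: all terms match, so h'(y) = 0 and h is a constant absorbed into C.
General solution: -3x^3y + x^3y^3 + 3x^2y^3 + 2x^3y^2 + 2x^4y^3 = C.


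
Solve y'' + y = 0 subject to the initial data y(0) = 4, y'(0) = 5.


Characteristic roots of r² + 1 = 0 are ±1i, so y = C₁cos(x) + C₂sin(x).
Apply y(0) = 4: C₁ = 4. Differentiate and apply y'(0) = 5: 1·C₂ = 5, so C₂ = 5.
Particular solution: y = 4cos(x) + 5sin(x).


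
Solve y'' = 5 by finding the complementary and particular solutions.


Characteristic polynomial (r - 0)² = 0; repeated root r = 0.
y_h = (C₁ + C₂x). Forcing matches the repeated root (resonance), so try y_p = Ax².
Substitute and solve for A: 2A = 5, so A = 5/2.
General solution: y = C₁ + C₂x + (5/2)x².


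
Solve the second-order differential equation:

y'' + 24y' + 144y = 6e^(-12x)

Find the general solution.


Characteristic polynomial (r + 12)² = 0; repeated root r = -12.
y_h = (C₁ + C₂x)e^(-12x). Forcing matches the repeated root (resonance), so try y_p = Ax² e^(-12x).
Substitute and solve for A: 2A = 6, so A = 3.
General solution: y = (C₁ + C₂x + 3x²)e^(-12x).


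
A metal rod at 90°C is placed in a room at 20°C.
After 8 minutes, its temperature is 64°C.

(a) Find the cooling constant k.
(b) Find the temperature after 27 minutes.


Newton's law: T(t) = T_a + (T₀ - T_a)e^(-kt).
(a) Use T(8) = 64: (64 - 20)/(90 - 20) = e^(-k·8), so k = -ln(0.629)/8 ≈ 0.0580.
(b) Apply k to t = 27: T(27) = 20 + (70)e^(-1.567) ≈ 34.6°C.


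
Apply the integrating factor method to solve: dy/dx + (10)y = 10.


P(x) = 10, Q(x) = 10; integrating factor μ = e^(10x).
(μ y)' = 10e^(10x) ⇒ μ y = e^(10x) + C.
Divide by μ: y = 1 + Ce^(-10x).


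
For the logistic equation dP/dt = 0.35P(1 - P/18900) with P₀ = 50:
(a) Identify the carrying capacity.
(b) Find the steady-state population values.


Logistic ODE dP/dt = 0.35P(1 - P/18900) has equilibria where dP/dt = 0, i.e. P = 0 or P = 18900.
The coefficient (1 - P/K) = 0 when P = K, identifying K = 18900 as the carrying capacity.
(a) K = 18900; (b) equilibria P = 0 and P = 18900.


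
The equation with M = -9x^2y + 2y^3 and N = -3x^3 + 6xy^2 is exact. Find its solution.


Check exactness: ∂M/∂y = -9x^2 + 6y^2 and ∂N/∂x = -9x^2 + 6y^2; equal, so the equation is exact.
Integrate M with respect to x (treating y as constant): ∫M dx = -3x^3y + 2xy^3 + h(y).
Differentiate w.r.t. y and set equal to N: all terms match, so h'(y) = 0 and h is a constant absorbed into C.
General solution: -3x^3y + 2xy^3 = C.


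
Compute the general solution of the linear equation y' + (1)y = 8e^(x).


P(x) = 1 ⇒ μ = e^(x).
(μ y)' = 8e^(2x) ⇒ μ y = (8/2)e^(2x) + C.
Divide by μ: y = 4e^(x) + Ce^(-x).


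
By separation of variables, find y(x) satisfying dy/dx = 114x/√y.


Separate: √y dy = 114x dx.
Integrate: (2/3)y^(3/2) = 57x² + C.


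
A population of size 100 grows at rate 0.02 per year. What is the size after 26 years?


The ODE dP/dt = 0.02P has solution P(t) = P(0)e^(0.02t).
Substitute P(0) = 100 and t = 26: P(26) = 100 e^(0.52) ≈ 168.


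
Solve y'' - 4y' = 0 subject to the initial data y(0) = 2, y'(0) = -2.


Characteristic roots of r² - 4r = 0 are 0, 4.
General solution y = c₁ + c₂ e^(4x).
Apply y(0) = 2: c₁ + c₂ = 2. Apply y'(0) = -2: 0 c₁ + 4 c₂ = -2.
Solve: c₁ = 5/2, c₂ = -1/2.
Particular solution: y = 5/2 - (1/2)e^(4x).


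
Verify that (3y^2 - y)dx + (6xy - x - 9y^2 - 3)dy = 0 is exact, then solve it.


Check exactness: ∂M/∂y = 6y - 1 and ∂N/∂x = 6y - 1; equal, so the equation is exact.
Integrate M with respect to x (treating y as constant): ∫M dx = 3xy^2 - xy + h(y).
Differentiate w.r.t. y and set equal to N: the x-dependent terms already match, leaving h'(y) = -9y^2 - 3. Integrate: h(y) = -3y^3 - 3y.
So F(x,y) = 3xy^2 - xy - 3y^3 - 3y.
General solution: 3xy^2 - xy - 3y^3 - 3y = C.


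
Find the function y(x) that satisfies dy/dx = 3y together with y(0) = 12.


General solution of y' = 3y is y = Ce^(3x).
Apply y(0) = 12: C = 12.
Particular solution: y = 12e^(3x).


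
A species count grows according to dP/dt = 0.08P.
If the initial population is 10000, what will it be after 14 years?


The ODE dP/dt = 0.08P has solution P(t) = P(0)e^(0.08t).
Substitute P(0) = 10000 and t = 14: P(14) = 10000 e^(1.12) ≈ 30649.


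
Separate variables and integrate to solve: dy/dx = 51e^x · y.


Separate variables: dy/y = 51e^x dx.
Integrate: ln|y| = 51e^x + C₀.
Exponentiate: y = Ce^(51e^x).


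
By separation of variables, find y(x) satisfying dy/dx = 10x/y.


Separate variables: y dy = 10x dx.
Integrate both sides: y²/2 = 5x^2 + C₀.
Multiply by 2: y² = 10x^2 + C.


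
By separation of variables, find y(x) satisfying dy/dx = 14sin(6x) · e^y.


Separate: e^(-y) dy = 14sin(6x) dx.
Integrate: -e^(-y) = -(7/3)cos(6x) + C₀.
Rearrange: e^(-y) = (7/3)cos(6x) + C.


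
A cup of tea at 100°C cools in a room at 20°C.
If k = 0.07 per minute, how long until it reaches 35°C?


From T(t) = T_a + (T₀ - T_a)e^(-kt), set T(t) = 35:
(35 - 20) / (100 - 20) = e^(-0.07t), so t = -ln(0.188)/0.07 ≈ 23.9 minutes.


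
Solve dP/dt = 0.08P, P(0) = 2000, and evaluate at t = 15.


The ODE dP/dt = 0.08P has solution P(t) = P(0)e^(0.08t).
Substitute P(0) = 2000 and t = 15: P(15) = 2000 e^(1.20) ≈ 6640.


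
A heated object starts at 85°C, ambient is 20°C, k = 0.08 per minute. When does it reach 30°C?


From T(t) = T_a + (T₀ - T_a)e^(-kt), set T(t) = 30:
(30 - 20) / (85 - 20) = e^(-0.08t), so t = -ln(0.154)/0.08 ≈ 23.4 minutes.


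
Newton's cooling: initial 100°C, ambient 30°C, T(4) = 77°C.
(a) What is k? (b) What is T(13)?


Newton's law: T(t) = T_a + (T₀ - T_a)e^(-kt).
(a) Use T(4) = 77: (77 - 30)/(100 - 30) = e^(-k·4), so k = -ln(0.671)/4 ≈ 0.0996.
(b) Apply k to t = 13: T(13) = 30 + (70)e^(-1.295) ≈ 49.2°C.


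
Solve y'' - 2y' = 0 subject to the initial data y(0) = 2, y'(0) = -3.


Characteristic roots of r² - 2r = 0 are 2, 0.
General solution y = c₁ e^(2x) + c₂.
Apply y(0) = 2: c₁ + c₂ = 2. Apply y'(0) = -3: 2 c₁ + 0 c₂ = -3.
Solve: c₁ = -3/2, c₂ = 7/2.
Particular solution: y = -(3/2)e^(2x) + 7/2.


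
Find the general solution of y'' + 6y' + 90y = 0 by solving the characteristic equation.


Characteristic equation: r² + 6r + 90 = 0.
Discriminant is negative; roots r = -3 ± 9i (complex conjugate pair).
General solution uses e^(α x)(C₁ cos(β x) + C₂ sin(β x)): y = e^(-3x)(C₁cos(9x) + C₂sin(9x)).


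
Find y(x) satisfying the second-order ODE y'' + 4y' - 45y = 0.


Characteristic equation: r² + 4r - 45 = 0.
Factor: (r + 9)(r - 5) = 0 ⇒ r = -9, 5 (distinct real).
General solution: y = C₁e^(-9x) + C₂e^(5x).


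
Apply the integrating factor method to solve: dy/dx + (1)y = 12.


P(x) = 1, Q(x) = 12; integrating factor μ = e^(x).
(μ y)' = 12e^(x) ⇒ μ y = 12e^(x) + C.
Divide by μ: y = 12 + Ce^(-x).


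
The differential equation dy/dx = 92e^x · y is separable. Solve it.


Separate variables: dy/y = 92e^x dx.
Integrate: ln|y| = 92e^x + C₀.
Exponentiate: y = Ce^(92e^x).


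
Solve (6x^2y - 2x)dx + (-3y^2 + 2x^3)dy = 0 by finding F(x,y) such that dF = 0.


Check exactness: ∂M/∂y = 6x^2 and ∂N/∂x = 6x^2; equal, so the equation is exact.
Integrate M with respect to x (treating y as constant): ∫M dx = 2x^3y - x^2 + h(y).
Differentiate w.r.t. y and set equal to N: the x-dependent terms already match, leaving h'(y) = -3y^2. Integrate: h(y) = -y^3.
So F(x,y) = -y^3 + 2x^3y - x^2.
General solution: -y^3 + 2x^3y - x^2 = C.


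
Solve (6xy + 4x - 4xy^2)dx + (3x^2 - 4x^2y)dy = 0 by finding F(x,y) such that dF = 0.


Check exactness: ∂M/∂y = 6x - 8xy and ∂N/∂x = 6x - 8xy; equal, so the equation is exact.
Integrate M with respect to x (treating y as constant): ∫M dx = 3x^2y + 2x^2 - 2x^2y^2 + h(y).
Differentiate w.r.t. y and set equal to N: all terms match, so h'(y) = 0 and h is a constant absorbed into C.
General solution: 3x^2y + 2x^2 - 2x^2y^2 = C.


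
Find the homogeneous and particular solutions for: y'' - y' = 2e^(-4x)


Characteristic roots of r² - r = 0 are 1, 0.
y_h = C₁e^(x) + C₂.
Forcing exponent -4 is not a characteristic root; try y_p = Ae^(-4x).
Substitute: A·(16 + (-1)·-4 + (0)) = A·20 = 2, so A = 1/10.
General solution: y = C₁e^(x) + C₂ + (1/10)e^(-4x).


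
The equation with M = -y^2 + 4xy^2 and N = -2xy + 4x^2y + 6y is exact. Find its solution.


Check exactness: ∂M/∂y = -2y + 8xy and ∂N/∂x = -2y + 8xy; equal, so the equation is exact.
Integrate M with respect to x (treating y as constant): ∫M dx = -xy^2 + 2x^2y^2 + h(y).
Differentiate w.r.t. y and set equal to N: the x-dependent terms already match, leaving h'(y) = 6y. Integrate: h(y) = 3y^2.
So F(x,y) = -xy^2 + 2x^2y^2 + 3y^2.
General solution: -xy^2 + 2x^2y^2 + 3y^2 = C.


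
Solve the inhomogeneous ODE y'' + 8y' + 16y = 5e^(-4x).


Characteristic polynomial (r + 4)² = 0; repeated root r = -4.
y_h = (C₁ + C₂x)e^(-4x). Forcing matches the repeated root (resonance), so try y_p = Ax² e^(-4x).
Substitute and solve for A: 2A = 5, so A = 5/2.
General solution: y = (C₁ + C₂x + (5/2)x²)e^(-4x).


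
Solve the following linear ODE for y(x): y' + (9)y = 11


P(x) = 9, Q(x) = 11; integrating factor μ = e^(9x).
(μ y)' = 11e^(9x) ⇒ μ y = (11/9)e^(9x) + C.
Divide by μ: y = 11/9 + Ce^(-9x).


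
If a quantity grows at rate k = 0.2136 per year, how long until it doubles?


Exponential growth: P(t) = P₀ e^(0.2136t). Set P(t)/P₀ = 2: e^(0.2136t) = 2.
Solve: t = ln(2)/0.2136 ≈ 3.25 years.


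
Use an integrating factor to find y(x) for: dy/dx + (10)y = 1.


P(x) = 10, Q(x) = 1; integrating factor μ = e^(10x).
(μ y)' = e^(10x) ⇒ μ y = (1/10)e^(10x) + C.
Divide by μ: y = 1/10 + Ce^(-10x).


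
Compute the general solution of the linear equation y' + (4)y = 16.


P(x) = 4, Q(x) = 16; integrating factor μ = e^(4x).
(μ y)' = 16e^(4x) ⇒ μ y = 4e^(4x) + C.
Divide by μ: y = 4 + Ce^(-4x).
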